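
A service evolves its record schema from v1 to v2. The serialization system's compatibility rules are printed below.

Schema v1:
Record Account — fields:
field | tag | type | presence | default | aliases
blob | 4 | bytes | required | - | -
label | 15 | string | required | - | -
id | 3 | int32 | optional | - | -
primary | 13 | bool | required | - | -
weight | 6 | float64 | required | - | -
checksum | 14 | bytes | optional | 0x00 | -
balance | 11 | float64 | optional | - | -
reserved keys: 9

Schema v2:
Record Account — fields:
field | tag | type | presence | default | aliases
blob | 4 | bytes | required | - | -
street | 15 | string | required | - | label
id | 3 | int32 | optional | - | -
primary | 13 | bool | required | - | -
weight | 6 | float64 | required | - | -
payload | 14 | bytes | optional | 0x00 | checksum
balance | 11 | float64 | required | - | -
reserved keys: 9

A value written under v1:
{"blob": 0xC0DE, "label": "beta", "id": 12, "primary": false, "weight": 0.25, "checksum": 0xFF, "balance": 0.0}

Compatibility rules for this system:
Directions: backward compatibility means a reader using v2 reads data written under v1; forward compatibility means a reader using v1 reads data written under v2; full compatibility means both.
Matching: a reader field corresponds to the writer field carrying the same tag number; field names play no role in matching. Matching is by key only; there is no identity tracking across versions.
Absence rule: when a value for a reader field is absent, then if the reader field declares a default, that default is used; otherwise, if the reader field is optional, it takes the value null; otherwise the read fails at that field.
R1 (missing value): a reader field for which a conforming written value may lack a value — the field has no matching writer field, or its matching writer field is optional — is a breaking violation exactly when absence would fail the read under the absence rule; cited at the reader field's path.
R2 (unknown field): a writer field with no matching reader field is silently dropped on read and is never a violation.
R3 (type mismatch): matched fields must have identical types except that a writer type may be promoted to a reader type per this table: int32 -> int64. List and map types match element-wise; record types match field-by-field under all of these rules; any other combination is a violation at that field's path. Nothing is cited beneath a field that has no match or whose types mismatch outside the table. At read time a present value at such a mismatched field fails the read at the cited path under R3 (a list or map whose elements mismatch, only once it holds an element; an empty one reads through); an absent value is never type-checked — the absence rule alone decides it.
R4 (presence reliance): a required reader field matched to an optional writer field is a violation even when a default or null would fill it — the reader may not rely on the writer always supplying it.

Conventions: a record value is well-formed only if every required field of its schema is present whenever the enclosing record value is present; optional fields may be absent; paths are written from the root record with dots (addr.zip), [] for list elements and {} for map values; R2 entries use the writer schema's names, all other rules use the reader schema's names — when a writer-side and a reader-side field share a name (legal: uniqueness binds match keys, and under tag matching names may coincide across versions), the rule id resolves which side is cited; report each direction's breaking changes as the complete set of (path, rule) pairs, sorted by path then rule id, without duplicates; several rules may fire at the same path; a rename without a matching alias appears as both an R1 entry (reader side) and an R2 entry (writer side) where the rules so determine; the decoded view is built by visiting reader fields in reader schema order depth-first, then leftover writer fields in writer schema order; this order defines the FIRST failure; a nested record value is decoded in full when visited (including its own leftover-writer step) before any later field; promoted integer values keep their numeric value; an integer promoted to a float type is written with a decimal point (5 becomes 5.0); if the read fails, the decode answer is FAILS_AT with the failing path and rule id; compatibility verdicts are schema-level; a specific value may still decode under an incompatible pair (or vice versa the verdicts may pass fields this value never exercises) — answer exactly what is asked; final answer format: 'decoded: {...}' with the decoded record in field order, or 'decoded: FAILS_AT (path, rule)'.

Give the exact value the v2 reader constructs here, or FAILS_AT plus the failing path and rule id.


in Account below, arrows point writer -> reader
decode (reader v2):
  blob := 0xC0DE
  street := "beta" (from writer label)
  id := 12
  primary := false
  weight := 0.25
  payload := 0xFF (from writer checksum)
  balance := 0.0
  => decoded: {"blob": 0xC0DE, "street": "beta", "id": 12, "primary": false, "weight": 0.25, "payload": 0xFF, "balance": 0.0}
checking off the Account differences that do not matter here:
  field balance in record Account: optional changed to required -> a verdict-level change on Account — the shown value reads the same

decoded: {"blob": 0xC0DE, "street": "beta", "id": 12, "primary": false, "weight": 0.25, "payload": 0xFF, "balance": 0.0}


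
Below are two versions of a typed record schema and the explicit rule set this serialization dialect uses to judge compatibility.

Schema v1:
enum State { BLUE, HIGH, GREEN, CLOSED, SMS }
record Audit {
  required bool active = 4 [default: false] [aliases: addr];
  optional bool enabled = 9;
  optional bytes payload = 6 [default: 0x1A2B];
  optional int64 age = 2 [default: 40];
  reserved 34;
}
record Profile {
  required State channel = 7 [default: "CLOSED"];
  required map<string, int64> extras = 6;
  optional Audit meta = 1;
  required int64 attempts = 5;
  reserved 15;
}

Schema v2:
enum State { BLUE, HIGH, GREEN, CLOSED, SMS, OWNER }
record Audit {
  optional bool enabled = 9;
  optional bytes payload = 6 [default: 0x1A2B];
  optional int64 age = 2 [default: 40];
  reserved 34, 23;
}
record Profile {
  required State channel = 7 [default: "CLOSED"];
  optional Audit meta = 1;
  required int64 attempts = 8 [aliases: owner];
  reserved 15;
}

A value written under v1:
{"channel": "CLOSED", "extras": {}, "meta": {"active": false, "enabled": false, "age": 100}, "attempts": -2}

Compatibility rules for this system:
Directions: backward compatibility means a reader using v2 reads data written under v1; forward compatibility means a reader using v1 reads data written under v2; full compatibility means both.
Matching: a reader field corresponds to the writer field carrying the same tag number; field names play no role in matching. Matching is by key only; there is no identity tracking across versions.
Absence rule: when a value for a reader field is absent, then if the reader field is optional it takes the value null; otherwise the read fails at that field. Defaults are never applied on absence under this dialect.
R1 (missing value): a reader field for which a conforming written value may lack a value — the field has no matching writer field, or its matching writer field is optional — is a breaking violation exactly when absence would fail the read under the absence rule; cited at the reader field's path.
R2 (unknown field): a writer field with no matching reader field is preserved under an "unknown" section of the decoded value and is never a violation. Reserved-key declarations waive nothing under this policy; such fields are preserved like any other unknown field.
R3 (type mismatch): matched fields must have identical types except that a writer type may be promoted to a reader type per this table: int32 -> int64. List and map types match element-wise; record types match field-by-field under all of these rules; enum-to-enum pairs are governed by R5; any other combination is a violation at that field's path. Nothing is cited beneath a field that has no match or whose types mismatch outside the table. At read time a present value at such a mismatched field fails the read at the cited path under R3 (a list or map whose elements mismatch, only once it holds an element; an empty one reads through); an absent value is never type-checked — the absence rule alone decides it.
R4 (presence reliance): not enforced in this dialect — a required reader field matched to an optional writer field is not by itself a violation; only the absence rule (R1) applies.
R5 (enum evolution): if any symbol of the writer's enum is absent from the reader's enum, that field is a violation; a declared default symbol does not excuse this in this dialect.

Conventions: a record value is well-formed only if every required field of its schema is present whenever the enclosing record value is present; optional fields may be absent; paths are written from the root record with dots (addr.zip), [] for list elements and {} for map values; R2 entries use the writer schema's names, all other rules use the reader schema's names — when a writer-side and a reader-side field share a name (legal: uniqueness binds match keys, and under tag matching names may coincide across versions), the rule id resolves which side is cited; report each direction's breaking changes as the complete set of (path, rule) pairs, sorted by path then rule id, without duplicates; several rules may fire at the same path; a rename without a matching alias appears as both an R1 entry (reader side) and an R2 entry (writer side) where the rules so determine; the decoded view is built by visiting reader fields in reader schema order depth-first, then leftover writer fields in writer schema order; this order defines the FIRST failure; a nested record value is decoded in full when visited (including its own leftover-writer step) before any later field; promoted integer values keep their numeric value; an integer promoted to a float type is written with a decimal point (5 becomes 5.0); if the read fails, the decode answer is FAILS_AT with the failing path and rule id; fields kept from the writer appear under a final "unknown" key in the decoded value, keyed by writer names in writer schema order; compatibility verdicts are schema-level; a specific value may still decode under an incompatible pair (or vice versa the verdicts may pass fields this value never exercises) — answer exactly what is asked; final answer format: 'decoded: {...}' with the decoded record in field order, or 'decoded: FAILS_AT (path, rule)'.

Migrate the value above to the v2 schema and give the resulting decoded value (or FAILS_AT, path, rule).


in Profile below, arrows point writer -> reader
decode walk for Profile under reader schema v2:
  channel := "CLOSED"
  meta.enabled := false
  meta.payload := null (absent, optional -> null)
  meta.age := 100
  writer meta.active: kept under "unknown"
  read fails at attempts under R1 (no fill)
  => FAILS_AT (attempts, R1)
ruling out the remaining Profile differences:
  enum State (field channel in record Profile): symbol OWNER added -> changes Profile's schema-level verdicts only — the decode of this value is the same
  removed field active from record Audit -> changes Profile's schema-level verdicts only — the decode of this value is the same
  removed field extras from record Profile -> changes Profile's schema-level verdicts only — the decode of this value is the same

decoded: FAILS_AT (attempts, R1)


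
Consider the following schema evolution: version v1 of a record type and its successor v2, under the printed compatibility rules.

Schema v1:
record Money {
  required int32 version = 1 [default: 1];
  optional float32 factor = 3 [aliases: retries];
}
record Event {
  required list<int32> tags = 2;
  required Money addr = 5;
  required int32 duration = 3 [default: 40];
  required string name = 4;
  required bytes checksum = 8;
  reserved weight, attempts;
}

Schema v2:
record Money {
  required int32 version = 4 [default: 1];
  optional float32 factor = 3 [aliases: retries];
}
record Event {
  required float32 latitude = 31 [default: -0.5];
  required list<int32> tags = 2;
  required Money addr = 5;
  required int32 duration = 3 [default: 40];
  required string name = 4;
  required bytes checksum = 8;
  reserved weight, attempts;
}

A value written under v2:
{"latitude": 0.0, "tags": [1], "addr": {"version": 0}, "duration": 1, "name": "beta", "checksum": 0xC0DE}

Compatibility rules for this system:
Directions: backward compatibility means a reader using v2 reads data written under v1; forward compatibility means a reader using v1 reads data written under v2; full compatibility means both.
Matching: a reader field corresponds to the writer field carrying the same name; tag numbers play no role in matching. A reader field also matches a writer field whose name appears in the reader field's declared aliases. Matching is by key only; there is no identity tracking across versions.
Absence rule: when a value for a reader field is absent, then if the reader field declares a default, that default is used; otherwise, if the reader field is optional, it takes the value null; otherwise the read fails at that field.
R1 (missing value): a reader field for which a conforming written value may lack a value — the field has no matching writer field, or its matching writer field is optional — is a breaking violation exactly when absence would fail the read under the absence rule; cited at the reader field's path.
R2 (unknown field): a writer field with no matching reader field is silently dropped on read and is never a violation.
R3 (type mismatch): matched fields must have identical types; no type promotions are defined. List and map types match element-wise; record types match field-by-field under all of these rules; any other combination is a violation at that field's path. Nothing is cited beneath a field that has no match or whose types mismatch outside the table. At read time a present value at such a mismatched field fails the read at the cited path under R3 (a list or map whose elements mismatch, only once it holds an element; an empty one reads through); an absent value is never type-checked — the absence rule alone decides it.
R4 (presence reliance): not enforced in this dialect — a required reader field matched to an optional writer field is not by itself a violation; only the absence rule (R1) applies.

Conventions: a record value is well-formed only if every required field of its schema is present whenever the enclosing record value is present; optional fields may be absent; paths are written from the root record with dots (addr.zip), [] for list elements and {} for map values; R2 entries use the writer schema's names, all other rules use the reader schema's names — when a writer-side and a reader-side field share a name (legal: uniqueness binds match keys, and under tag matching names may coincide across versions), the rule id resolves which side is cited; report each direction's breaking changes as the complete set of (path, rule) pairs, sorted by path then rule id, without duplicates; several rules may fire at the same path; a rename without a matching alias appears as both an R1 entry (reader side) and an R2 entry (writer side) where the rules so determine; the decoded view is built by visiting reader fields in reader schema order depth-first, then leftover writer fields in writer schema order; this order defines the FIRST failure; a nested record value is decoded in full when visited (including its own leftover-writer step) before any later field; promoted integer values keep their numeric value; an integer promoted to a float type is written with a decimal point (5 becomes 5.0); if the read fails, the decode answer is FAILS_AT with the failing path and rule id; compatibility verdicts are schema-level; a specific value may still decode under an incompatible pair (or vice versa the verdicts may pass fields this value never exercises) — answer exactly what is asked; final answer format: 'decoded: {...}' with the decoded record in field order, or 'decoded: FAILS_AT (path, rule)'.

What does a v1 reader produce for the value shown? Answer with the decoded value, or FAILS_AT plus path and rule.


in Event below, arrows point writer -> reader
decode walk for Event under reader schema v1:
  tags := [1]
  addr.version := 0
  addr.factor := null (absent, optional -> null)
  duration := 1
  name := "beta"
  checksum := 0xC0DE
  writer latitude: unknown -> dropped
  => decoded: {"tags": [1], "addr": {"version": 0, "factor": null}, "duration": 1, "name": "beta", "checksum": 0xC0DE}
diffs on Event not affecting the asked answer:
  added field latitude to record Event: required float32, tag 31, default -0.5 (in v2 it sits immediately before tags) -> inert under this dialect — no rule fires on Event and the result does not move
  field version in record Money: tag 1 changed to 4 -> inert under this dialect — no rule fires on Event and the result does not move

decoded: {"tags": [1], "addr": {"version": 0, "factor": null}, "duration": 1, "name": "beta", "checksum": 0xC0DE}


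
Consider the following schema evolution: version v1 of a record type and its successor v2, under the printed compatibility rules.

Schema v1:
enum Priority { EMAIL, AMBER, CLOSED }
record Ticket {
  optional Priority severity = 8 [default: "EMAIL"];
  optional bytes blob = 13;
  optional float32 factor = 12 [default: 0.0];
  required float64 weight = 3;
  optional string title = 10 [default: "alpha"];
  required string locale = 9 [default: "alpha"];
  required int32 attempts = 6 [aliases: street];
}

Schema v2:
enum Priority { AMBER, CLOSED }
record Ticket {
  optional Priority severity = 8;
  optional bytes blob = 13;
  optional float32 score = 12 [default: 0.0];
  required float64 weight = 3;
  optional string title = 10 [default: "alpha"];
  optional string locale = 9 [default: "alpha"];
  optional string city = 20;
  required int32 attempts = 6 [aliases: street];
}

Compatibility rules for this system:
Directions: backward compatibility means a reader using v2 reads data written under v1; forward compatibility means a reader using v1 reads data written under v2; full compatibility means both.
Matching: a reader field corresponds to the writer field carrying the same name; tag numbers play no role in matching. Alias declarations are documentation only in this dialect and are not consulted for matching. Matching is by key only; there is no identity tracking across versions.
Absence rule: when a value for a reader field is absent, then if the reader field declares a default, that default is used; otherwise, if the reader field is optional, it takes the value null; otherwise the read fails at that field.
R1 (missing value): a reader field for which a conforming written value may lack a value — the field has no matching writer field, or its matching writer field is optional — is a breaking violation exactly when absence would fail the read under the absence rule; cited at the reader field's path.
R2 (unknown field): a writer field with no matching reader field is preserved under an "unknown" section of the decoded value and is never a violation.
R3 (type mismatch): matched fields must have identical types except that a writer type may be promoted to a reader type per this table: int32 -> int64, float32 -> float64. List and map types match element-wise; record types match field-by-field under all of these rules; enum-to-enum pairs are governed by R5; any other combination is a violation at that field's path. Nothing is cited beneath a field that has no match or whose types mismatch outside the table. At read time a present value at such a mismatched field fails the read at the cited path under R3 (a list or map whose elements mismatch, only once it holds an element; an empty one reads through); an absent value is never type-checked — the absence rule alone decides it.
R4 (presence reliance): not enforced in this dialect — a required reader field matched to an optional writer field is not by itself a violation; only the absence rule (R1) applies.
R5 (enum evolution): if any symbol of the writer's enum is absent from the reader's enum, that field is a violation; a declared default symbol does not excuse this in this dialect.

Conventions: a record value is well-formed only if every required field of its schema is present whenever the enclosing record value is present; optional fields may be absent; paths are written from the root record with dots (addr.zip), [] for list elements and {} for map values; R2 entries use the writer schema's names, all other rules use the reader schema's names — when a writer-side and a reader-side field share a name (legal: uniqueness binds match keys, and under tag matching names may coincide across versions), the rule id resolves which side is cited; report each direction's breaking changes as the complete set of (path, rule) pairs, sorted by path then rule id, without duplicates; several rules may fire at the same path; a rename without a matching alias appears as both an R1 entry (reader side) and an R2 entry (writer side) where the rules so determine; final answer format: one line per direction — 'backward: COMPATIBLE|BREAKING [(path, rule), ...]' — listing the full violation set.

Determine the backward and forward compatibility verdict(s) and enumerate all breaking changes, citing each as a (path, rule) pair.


backward: BREAKING [(severity, R5)]; forward: COMPATIBLE []

each type pair in Ticket: writer, then reader
backward analysis of Ticket with v2 as reader and v1 as writer:
  severity <- severity (Priority -> Priority, writer optional)
  blob <- blob (bytes -> bytes, writer optional)
  score has no writer counterpart
  weight <- weight (float64 -> float64, writer required)
  title <- title (string -> string, writer optional)
  locale <- locale (string -> string, writer required)
  city has no writer counterpart
  attempts <- attempts (int32 -> int32, writer required)
  writer factor: unknown to reader
  violation R5 at severity
  => backward verdict for Ticket: BREAKING, 1 violation(s)
forward analysis of Ticket with v1 as reader and v2 as writer:
  severity <- severity (Priority -> Priority, writer optional)
  blob <- blob (bytes -> bytes, writer optional)
  factor has no writer counterpart
  weight <- weight (float64 -> float64, writer required)
  title <- title (string -> string, writer optional)
  locale <- locale (string -> string, writer optional)
  attempts <- attempts (int32 -> int32, writer required)
  writer score: unknown to reader
  writer city: unknown to reader
  => forward verdict for Ticket: COMPATIBLE, no violations


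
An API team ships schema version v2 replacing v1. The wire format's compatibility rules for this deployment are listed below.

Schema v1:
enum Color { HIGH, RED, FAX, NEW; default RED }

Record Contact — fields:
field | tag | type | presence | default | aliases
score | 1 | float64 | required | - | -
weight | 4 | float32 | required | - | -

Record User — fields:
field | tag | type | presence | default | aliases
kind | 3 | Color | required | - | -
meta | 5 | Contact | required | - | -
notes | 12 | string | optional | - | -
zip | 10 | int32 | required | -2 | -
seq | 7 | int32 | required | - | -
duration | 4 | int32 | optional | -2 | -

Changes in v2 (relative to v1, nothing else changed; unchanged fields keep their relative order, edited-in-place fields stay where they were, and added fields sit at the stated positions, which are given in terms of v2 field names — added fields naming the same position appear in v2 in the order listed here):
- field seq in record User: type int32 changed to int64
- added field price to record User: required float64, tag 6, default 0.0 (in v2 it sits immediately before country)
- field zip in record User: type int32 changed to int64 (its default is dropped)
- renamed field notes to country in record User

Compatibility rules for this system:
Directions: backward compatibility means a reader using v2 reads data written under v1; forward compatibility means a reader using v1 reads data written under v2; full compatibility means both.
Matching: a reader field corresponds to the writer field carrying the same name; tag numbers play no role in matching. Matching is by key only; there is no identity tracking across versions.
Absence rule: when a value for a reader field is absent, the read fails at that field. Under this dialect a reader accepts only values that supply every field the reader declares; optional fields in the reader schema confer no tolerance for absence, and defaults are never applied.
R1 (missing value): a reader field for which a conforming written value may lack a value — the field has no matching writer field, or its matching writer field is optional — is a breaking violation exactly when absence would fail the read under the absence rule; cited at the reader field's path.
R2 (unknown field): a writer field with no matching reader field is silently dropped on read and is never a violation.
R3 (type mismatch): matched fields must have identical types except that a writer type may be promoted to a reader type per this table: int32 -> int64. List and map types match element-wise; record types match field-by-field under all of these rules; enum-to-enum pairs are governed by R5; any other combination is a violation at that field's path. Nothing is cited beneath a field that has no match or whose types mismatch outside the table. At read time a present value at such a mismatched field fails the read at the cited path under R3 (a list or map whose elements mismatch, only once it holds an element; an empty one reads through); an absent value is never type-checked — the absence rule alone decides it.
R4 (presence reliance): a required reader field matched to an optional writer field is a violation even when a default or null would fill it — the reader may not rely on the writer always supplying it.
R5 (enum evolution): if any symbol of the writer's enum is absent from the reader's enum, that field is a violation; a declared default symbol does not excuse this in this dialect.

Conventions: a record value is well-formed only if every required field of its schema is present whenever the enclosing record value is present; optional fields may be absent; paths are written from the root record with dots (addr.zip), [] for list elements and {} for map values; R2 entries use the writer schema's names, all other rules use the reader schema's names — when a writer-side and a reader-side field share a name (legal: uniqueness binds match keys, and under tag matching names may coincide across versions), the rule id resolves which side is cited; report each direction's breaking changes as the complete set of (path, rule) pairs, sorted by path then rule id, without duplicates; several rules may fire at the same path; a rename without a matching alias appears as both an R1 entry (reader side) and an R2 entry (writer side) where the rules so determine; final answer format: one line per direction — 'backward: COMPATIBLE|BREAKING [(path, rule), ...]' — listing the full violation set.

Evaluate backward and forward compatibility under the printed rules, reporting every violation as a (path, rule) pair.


arrows below run writer -> reader for User
backward for User (reader v2, writer v1):
  kind: Color -> Color, writer required; from kind
  meta: Contact -> Contact, writer required; from meta
  no writer field matches reader price
  no writer field matches reader country
  zip: int32 -> int64, writer required; from zip
  seq: int32 -> int64, writer required; from seq
  duration: int32 -> int32, writer optional; from duration
  leftover writer field: notes
  meta.score: float64 -> float64, writer required; from meta.score
  meta.weight: float32 -> float32, writer required; from meta.weight
  R1 fires at country
  R1 fires at duration
  R1 fires at price
  backward on User therefore BREAKING (3)
forward for User (reader v1, writer v2):
  kind: Color -> Color, writer required; from kind
  meta: Contact -> Contact, writer required; from meta
  no writer field matches reader notes
  zip: int64 -> int32, writer required; from zip
  seq: int64 -> int32, writer required; from seq
  duration: int32 -> int32, writer optional; from duration
  leftover writer field: price
  leftover writer field: country
  meta.score: float64 -> float64, writer required; from meta.score
  meta.weight: float32 -> float32, writer required; from meta.weight
  R1 fires at duration
  R1 fires at notes
  R3 fires at seq
  R3 fires at zip
  forward on User therefore BREAKING (4)

backward: BREAKING [(country, R1), (duration, R1), (price, R1)]; forward: BREAKING [(duration, R1), (notes, R1), (seq, R3), (zip, R3)]


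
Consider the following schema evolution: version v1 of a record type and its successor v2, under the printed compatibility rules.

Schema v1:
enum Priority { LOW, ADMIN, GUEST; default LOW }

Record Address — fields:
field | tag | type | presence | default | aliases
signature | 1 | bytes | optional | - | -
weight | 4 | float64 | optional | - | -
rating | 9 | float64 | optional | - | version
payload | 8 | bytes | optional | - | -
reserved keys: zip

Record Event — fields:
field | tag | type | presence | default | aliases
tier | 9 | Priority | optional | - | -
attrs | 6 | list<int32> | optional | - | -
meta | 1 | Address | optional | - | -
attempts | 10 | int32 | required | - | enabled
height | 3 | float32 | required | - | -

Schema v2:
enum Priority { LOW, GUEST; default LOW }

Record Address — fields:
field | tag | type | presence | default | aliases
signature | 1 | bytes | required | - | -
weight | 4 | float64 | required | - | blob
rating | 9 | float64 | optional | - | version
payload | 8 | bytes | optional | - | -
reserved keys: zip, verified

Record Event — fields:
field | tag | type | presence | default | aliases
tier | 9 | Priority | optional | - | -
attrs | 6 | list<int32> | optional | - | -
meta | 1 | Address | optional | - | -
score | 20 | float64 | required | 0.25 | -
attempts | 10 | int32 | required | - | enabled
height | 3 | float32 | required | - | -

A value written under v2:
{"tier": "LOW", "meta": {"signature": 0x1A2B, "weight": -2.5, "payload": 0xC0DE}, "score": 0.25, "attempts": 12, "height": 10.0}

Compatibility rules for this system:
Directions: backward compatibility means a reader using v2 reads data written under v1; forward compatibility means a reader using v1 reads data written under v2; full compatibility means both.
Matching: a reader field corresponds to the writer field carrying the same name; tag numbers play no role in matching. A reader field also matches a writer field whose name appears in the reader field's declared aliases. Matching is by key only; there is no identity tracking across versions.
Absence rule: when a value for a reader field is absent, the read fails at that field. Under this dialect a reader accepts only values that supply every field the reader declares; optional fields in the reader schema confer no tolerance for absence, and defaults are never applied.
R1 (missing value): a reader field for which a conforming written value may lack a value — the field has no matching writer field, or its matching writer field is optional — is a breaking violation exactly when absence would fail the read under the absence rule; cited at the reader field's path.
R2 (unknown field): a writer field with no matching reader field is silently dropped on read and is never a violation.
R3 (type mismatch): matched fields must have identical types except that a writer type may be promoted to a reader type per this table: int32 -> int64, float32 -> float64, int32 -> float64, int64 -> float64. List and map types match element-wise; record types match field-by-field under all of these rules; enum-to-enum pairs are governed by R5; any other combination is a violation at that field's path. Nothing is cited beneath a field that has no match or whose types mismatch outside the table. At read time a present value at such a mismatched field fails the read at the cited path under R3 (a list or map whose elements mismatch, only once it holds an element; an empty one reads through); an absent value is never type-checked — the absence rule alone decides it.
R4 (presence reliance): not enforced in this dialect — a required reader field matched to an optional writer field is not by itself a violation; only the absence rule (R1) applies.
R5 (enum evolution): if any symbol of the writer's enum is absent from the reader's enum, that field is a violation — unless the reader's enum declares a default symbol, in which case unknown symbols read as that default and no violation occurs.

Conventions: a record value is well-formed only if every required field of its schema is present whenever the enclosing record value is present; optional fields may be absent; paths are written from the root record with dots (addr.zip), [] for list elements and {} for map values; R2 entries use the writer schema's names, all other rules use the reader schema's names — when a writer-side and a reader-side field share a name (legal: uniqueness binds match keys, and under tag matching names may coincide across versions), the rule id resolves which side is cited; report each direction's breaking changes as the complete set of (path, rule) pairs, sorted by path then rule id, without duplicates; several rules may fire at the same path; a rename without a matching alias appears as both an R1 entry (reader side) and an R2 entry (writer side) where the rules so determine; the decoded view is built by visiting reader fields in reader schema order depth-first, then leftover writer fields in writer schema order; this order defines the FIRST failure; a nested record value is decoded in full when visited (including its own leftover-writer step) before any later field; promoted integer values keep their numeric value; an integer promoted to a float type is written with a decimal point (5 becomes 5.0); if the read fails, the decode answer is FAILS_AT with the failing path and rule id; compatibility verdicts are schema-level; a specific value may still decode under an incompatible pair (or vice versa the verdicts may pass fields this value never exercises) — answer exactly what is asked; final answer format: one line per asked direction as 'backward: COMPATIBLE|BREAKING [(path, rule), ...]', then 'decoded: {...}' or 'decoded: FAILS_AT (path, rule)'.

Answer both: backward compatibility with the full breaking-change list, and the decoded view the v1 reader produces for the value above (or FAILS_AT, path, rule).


backward: BREAKING [(attrs, R1), (meta, R1), (meta.payload, R1), (meta.rating, R1), (meta.signature, R1), (meta.weight, R1), (score, R1), (tier, R1)]; decoded: FAILS_AT (attrs, R1)

arrows below run writer -> reader for Event
checking backward for Event: reader v2 against writer v1:
  tier: Priority -> Priority, writer optional; from tier
  attrs: list<int32> -> list<int32>, writer optional; from attrs
  meta: Address -> Address, writer optional; from meta
  score: no writer-side match
  attempts: int32 -> int32, writer required; from attempts
  height: float32 -> float32, writer required; from height
  meta.signature: bytes -> bytes, writer optional; from meta.signature
  meta.weight: float64 -> float64, writer optional; from meta.weight
  meta.rating: float64 -> float64, writer optional; from meta.rating
  meta.payload: bytes -> bytes, writer optional; from meta.payload
  breaking: (attrs, R1)
  breaking: (meta, R1)
  breaking: (meta.payload, R1)
  breaking: (meta.rating, R1)
  breaking: (meta.signature, R1)
  breaking: (meta.weight, R1)
  breaking: (score, R1)
  breaking: (tier, R1)
  backward on Event therefore BREAKING (8)
decode (reader v1):
  tier := "LOW"
  read fails at attrs under R1 (no fill)
  => FAILS_AT (attrs, R1)
diffs on Event not affecting the asked answer:
  field signature in record Address: optional changed to required -> fires only in the forward direction of Event, which is not asked here
  enum Priority (field tier in record Event): symbol ADMIN removed -> triggers nothing under Event's printed rules — same verdict
  field weight in record Address: optional changed to required -> fires only in the forward direction of Event, which is not asked here


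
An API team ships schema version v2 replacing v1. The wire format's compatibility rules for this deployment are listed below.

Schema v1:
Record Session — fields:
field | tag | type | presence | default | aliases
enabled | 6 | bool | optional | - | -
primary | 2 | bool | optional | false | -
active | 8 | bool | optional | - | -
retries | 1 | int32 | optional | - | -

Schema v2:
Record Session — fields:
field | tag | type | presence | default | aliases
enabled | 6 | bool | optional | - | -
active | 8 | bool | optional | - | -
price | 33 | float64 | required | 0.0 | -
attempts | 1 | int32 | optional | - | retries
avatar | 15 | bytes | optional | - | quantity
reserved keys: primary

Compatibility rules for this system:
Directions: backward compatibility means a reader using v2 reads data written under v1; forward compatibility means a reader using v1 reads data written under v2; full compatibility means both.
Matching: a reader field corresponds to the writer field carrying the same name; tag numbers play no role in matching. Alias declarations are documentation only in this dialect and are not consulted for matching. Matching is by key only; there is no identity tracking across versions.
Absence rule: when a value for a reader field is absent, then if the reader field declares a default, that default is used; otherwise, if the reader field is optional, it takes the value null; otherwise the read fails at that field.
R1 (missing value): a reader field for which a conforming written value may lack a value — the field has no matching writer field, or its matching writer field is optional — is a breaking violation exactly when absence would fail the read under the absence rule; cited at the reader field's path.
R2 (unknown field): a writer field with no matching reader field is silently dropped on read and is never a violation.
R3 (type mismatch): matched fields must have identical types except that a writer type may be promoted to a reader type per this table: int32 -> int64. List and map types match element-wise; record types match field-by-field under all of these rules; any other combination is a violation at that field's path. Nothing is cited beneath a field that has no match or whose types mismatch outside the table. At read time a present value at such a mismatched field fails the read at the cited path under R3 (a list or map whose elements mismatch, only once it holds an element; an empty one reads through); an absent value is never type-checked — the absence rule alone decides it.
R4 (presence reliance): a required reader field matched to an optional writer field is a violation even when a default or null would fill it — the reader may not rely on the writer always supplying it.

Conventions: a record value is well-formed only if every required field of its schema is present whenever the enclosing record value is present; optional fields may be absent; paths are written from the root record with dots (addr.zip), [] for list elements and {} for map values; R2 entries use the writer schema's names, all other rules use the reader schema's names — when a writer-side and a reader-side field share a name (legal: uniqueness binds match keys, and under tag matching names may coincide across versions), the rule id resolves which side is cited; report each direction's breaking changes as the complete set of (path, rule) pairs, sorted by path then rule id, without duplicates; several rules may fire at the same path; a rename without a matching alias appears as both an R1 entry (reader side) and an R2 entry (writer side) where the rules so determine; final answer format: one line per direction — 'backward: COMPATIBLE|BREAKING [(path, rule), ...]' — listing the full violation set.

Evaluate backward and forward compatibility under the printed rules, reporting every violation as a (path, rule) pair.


backward: COMPATIBLE []; forward: COMPATIBLE []

in Session below, arrows point writer -> reader
backward for Session (reader v2, writer v1):
  enabled: paired with writer enabled (bool -> bool; writer optional)
  active: paired with writer active (bool -> bool; writer optional)
  no writer field matches reader price
  no writer field matches reader attempts
  no writer field matches reader avatar
  writer field primary has no reader counterpart
  writer field retries has no reader counterpart
  nothing fires on Session: backward is COMPATIBLE
forward for Session (reader v1, writer v2):
  enabled: paired with writer enabled (bool -> bool; writer optional)
  no writer field matches reader primary
  active: paired with writer active (bool -> bool; writer optional)
  no writer field matches reader retries
  writer field price has no reader counterpart
  writer field attempts has no reader counterpart
  writer field avatar has no reader counterpart
  nothing fires on Session: forward is COMPATIBLE
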